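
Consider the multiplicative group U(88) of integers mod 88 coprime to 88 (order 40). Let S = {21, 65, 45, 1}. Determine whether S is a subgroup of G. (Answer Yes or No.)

|S| = 4 divides |G| = 40, consistent with Lagrange.
S contains the identity, every element's inverse is in S, and S is closed under ·: it is a subgroup.

Yes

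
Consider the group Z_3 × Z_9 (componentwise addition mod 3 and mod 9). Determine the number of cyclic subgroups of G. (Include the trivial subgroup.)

A cyclic subgroup of order d is generated by each of its φ(d) elements of order d, so the cyclic subgroups of order d number (#elements of order d)/φ(d).
Cyclic subgroups by order — order 1: 1; order 3: 4; order 9: 3.
Total: 8.

8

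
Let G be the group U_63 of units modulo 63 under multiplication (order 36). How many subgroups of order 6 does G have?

12

|G| = 36 and 6 | 36, so subgroups of order 6 are possible by Lagrange.
The subgroups of order 6 are: {1, 10, 19, 37, 46, 55}; {1, 8, 11, 23, 25, 58}; {1, 13, 22, 34, 43, 55}; {1, 2, 4, 8, 16, 32}; … (12 in all).
So G has 12 subgroups of order 6.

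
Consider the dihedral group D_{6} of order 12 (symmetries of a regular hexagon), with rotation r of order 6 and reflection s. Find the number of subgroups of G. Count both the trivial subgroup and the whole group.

16

|G| = 12, so by Lagrange every subgroup order divides 12. Divisors: 1, 2, 3, 4, 6, 12.
Subgroups by order — order 1: 1; order 2: 7; order 3: 1; order 4: 3; order 6: 3; order 12: 1.
Total: 1 + 7 + 1 + 3 + 3 + 1 = 16.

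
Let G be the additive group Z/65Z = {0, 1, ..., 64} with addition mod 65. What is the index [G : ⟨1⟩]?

1

|⟨1⟩| = 65 and |G| = 65.
By Lagrange, [G : H] = |G|/|H| = 65/65 = 1.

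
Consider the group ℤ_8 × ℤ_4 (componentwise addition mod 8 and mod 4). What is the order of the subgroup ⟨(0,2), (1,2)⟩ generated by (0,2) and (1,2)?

16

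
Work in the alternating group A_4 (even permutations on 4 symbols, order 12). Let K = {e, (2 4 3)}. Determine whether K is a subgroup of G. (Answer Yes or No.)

(2 4 3) ∈ K but its inverse (2 3 4) ∉ K, so K is not a subgroup.

No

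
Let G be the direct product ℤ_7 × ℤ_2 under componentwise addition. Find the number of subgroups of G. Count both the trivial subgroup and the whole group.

|G| = 14, so by Lagrange every subgroup order divides 14. Divisors: 1, 2, 7, 14.
Subgroups by order — order 1: 1; order 2: 1; order 7: 1; order 14: 1.
Total: 1 + 1 + 1 + 1 = 4.

4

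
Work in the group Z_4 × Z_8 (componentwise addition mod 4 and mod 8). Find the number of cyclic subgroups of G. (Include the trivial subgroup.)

Each element a generates a cyclic subgroup ⟨a⟩; distinct elements may generate the same one (a cyclic group of order d has φ(d) generators).
Cyclic subgroups by order — order 1: 1; order 2: 3; order 4: 6; order 8: 4.
Total: 14.

14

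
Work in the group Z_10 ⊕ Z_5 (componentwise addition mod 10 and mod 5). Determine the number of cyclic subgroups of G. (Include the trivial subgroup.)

14

A cyclic subgroup of order d is generated by each of its φ(d) elements of order d, so the cyclic subgroups of order d number (#elements of order d)/φ(d).
Cyclic subgroups by order — order 1: 1; order 2: 1; order 5: 6; order 10: 6.
Total: 14.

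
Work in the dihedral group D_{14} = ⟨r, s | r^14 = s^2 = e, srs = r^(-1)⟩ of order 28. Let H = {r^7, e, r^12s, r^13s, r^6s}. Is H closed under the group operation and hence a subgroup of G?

|H| = 5 does not divide |G| = 28, so by Lagrange H is not a subgroup.

No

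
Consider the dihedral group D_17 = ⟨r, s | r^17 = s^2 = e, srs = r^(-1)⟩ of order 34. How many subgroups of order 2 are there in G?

17

|G| = 34 and 2 | 34, so subgroups of order 2 are possible by Lagrange.
The subgroups of order 2 are: {e, r^10s}; {e, r^11s}; {e, r^12s}; {e, r^13s}; … (17 in all).
So G has 17 subgroups of order 2.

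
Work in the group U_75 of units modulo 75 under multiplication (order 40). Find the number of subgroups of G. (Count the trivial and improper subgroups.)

|G| = 40, so by Lagrange every subgroup order divides 40. Divisors: 1, 2, 4, 5, 8, 10, 20, 40.
Subgroups by order — order 1: 1; order 2: 3; order 4: 3; order 5: 1; order 8: 1; order 10: 3; order 20: 3; order 40: 1.
Total: 1 + 3 + 3 + 1 + 1 + 3 + 3 + 1 = 16.

16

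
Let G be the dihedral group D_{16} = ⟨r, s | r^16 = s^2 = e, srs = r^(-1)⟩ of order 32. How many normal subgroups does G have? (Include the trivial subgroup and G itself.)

8

G has 36 subgroups. Checking conjugation-invariance by order — order 1: 1/1 normal; order 2: 1/17 normal; order 4: 1/9 normal; order 8: 1/5 normal; order 16: 3/3 normal; order 32: 1/1 normal.
Total normal subgroups: 8.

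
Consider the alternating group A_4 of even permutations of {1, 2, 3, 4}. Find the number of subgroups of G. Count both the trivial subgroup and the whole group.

10

|G| = 12, so by Lagrange every subgroup order divides 12. Divisors: 1, 2, 3, 4, 6, 12.
Subgroups by order — order 1: 1; order 2: 3; order 3: 4; order 4: 1; order 6: 0; order 12: 1.
Total: 1 + 3 + 4 + 1 + 0 + 1 = 10.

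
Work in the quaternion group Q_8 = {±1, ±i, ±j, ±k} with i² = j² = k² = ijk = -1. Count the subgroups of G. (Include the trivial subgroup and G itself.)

|G| = 8, so by Lagrange every subgroup order divides 8. Divisors: 1, 2, 4, 8.
Subgroups by order — order 1: 1; order 2: 1; order 4: 3; order 8: 1.
Total: 1 + 1 + 3 + 1 = 6.

6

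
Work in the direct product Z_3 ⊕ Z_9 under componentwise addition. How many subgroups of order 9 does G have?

|G| = 27 and 9 | 27, so subgroups of order 9 are possible by Lagrange.
The subgroups of order 9 are: {(0,0), (0,1), (0,2), (0,3), (0,4), (0,5), (0,6), (0,7), (0,8)}; {(0,0), (0,3), (0,6), (1,0), (1,3), (1,6), (2,0), (2,3), (2,6)}; {(0,0), (0,3), (0,6), (1,1), (1,4), (1,7), (2,2), (2,5), (2,8)}; {(0,0), (0,3), (0,6), (1,2), (1,5), (1,8), (2,1), (2,4), (2,7)}.
So G has 4 subgroups of order 9.

4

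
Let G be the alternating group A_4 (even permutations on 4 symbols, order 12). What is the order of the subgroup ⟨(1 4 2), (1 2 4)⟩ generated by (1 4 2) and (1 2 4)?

3

|⟨(1 4 2)⟩| = 3 and |⟨(1 2 4)⟩| = 3, so |H| is a multiple of lcm(3, 3) = 3 and divides |G| = 12.
Closing under the operation: H = {e, (1 2 4), (1 4 2)}, so |H| = 3.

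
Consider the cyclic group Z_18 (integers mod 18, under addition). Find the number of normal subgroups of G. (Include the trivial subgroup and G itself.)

6

G is abelian, so every subgroup is normal.
G has 6 subgroups in total, hence 6 normal subgroups.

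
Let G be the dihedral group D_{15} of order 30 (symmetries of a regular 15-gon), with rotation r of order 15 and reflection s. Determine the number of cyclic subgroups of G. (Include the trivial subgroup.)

Each element a generates a cyclic subgroup ⟨a⟩; distinct elements may generate the same one (a cyclic group of order d has φ(d) generators).
Cyclic subgroups by order — order 1: 1; order 2: 15; order 3: 1; order 5: 1; order 15: 1.
Total: 19.

19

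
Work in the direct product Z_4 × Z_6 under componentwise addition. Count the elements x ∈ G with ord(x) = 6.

An element (a,b) has order lcm(ord(a), ord(b)); count pairs with lcm equal to 6.
Enumerating gives 6 such elements.

6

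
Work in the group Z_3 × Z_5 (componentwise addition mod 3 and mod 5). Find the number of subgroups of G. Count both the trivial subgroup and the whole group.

|G| = 15, so by Lagrange every subgroup order divides 15. Divisors: 1, 3, 5, 15.
Subgroups by order — order 1: 1; order 3: 1; order 5: 1; order 15: 1.
Total: 1 + 1 + 1 + 1 = 4.

4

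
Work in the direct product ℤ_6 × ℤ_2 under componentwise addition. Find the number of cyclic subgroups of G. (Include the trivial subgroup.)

8

Group the elements of G by the cyclic subgroup they generate; each cyclic subgroup of order d accounts for φ(d) elements.
Cyclic subgroups by order — order 1: 1; order 2: 3; order 3: 1; order 6: 3.
Total: 8.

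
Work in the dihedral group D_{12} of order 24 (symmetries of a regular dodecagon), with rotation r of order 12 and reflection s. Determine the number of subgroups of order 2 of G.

13

|G| = 24 and 2 | 24, so subgroups of order 2 are possible by Lagrange.
The subgroups of order 2 are: {e, r^10s}; {e, r^11s}; {e, r^2s}; {e, r^3s}; … (13 in all).
So G has 13 subgroups of order 2.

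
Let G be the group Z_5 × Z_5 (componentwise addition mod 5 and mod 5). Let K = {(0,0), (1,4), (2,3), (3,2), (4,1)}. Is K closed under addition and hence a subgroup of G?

|K| = 5 divides |G| = 25, consistent with Lagrange.
K contains the identity, every element's inverse is in K, and K is closed under +: it is a subgroup.
In fact K = ⟨(2,3)⟩.

Yes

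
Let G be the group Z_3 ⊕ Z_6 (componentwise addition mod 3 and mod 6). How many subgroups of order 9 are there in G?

|G| = 18 and 9 | 18, so subgroups of order 9 are possible by Lagrange.
The subgroups of order 9 are: {(0,0), (0,2), (0,4), (1,0), (1,2), (1,4), (2,0), (2,2), (2,4)}.
So G has 1 subgroup of order 9.

1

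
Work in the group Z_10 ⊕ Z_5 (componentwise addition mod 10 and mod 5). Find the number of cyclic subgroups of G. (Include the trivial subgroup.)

14

A cyclic subgroup of order d is generated by each of its φ(d) elements of order d, so the cyclic subgroups of order d number (#elements of order d)/φ(d).
Cyclic subgroups by order — order 1: 1; order 2: 1; order 5: 6; order 10: 6.
Total: 14.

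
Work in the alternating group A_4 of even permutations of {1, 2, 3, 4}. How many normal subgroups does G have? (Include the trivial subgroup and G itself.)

3

G has 10 subgroups. Checking conjugation-invariance by order — order 1: 1/1 normal; order 2: 0/3 normal; order 3: 0/4 normal; order 4: 1/1 normal; order 12: 1/1 normal.
Total normal subgroups: 3.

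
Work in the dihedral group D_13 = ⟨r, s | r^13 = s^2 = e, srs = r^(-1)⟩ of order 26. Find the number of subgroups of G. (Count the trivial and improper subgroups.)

|G| = 26, so by Lagrange every subgroup order divides 26. Divisors: 1, 2, 13, 26.
Subgroups by order — order 1: 1; order 2: 13; order 13: 1; order 26: 1.
Total: 1 + 13 + 1 + 1 = 16.

16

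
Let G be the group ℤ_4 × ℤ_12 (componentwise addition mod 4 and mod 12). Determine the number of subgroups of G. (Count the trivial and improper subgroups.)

|G| = 48, so by Lagrange every subgroup order divides 48. Divisors: 1, 2, 3, 4, 6, 8, 12, 16, 24, 48.
Subgroups by order — order 1: 1; order 2: 3; order 3: 1; order 4: 7; order 6: 3; order 8: 3; order 12: 7; order 16: 1; order 24: 3; order 48: 1.
Total: 1 + 3 + 1 + 7 + 3 + 3 + 7 + 1 + 3 + 1 = 30.

30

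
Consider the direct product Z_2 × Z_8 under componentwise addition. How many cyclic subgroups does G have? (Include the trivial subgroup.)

A cyclic subgroup of order d is generated by each of its φ(d) elements of order d, so the cyclic subgroups of order d number (#elements of order d)/φ(d).
Cyclic subgroups by order — order 1: 1; order 2: 3; order 4: 2; order 8: 2.
Total: 8.

8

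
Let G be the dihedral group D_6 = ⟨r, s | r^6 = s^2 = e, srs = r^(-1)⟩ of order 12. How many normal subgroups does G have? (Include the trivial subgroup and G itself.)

7

G has 16 subgroups. Checking conjugation-invariance by order — order 1: 1/1 normal; order 2: 1/7 normal; order 3: 1/1 normal; order 4: 0/3 normal; order 6: 3/3 normal; order 12: 1/1 normal.
Total normal subgroups: 7.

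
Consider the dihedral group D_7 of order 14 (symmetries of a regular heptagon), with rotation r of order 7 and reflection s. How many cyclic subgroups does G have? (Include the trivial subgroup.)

Group the elements of G by the cyclic subgroup they generate; each cyclic subgroup of order d accounts for φ(d) elements.
Cyclic subgroups by order — order 1: 1; order 2: 7; order 7: 1.
Total: 9.

9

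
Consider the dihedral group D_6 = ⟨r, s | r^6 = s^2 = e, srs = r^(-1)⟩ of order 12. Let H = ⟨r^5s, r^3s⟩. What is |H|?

6

|⟨r^5s⟩| = 2 and |⟨r^3s⟩| = 2, so |H| is a multiple of lcm(2, 2) = 2 and divides |G| = 12.
Closing under the operation: H = {e, r^2, r^4, rs, r^3s, r^5s}, so |H| = 6.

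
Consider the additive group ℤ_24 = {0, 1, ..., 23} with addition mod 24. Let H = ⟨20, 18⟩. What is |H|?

12

|⟨20⟩| = 6 and |⟨18⟩| = 4, so |H| is a multiple of lcm(6, 4) = 12 and divides |G| = 24.
Closing under the operation: H = {0, 2, 4, 6, 8, 10, 12, 14, 16, 18, 20, 22}, so |H| = 12.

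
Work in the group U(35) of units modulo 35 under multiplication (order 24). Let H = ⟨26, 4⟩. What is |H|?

|⟨26⟩| = 6 and |⟨4⟩| = 6, so |H| is a multiple of lcm(6, 6) = 6 and divides |G| = 24.
Closing under the operation: H = {1, 4, 6, 9, 11, 16, 19, 24, 26, 29, 31, 34}, so |H| = 12.

12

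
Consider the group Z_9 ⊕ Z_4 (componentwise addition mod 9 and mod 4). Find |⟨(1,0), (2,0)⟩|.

9

|⟨(1,0)⟩| = 9 and |⟨(2,0)⟩| = 9, so |H| is a multiple of lcm(9, 9) = 9 and divides |G| = 36.
Closing under the operation: H = {(0,0), (1,0), (2,0), (3,0), (4,0), (5,0), (6,0), (7,0), (8,0)}, so |H| = 9.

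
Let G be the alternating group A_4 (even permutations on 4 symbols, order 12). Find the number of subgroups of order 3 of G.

4

|G| = 12 and 3 | 12, so subgroups of order 3 are possible by Lagrange.
The subgroups of order 3 are: {e, (1 2 3), (1 3 2)}; {e, (1 2 4), (1 4 2)}; {e, (1 3 4), (1 4 3)}; {e, (2 3 4), (2 4 3)}.
So G has 4 subgroups of order 3.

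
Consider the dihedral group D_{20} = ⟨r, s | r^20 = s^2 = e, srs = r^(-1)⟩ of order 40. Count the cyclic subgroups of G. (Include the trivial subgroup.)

26

A cyclic subgroup of order d is generated by each of its φ(d) elements of order d, so the cyclic subgroups of order d number (#elements of order d)/φ(d).
Cyclic subgroups by order — order 1: 1; order 2: 21; order 4: 1; order 5: 1; order 10: 1; order 20: 1.
Total: 26.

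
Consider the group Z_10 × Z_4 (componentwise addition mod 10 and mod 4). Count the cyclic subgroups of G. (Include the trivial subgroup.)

12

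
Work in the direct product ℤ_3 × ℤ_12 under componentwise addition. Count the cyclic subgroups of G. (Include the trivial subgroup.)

15

Group the elements of G by the cyclic subgroup they generate; each cyclic subgroup of order d accounts for φ(d) elements.
Cyclic subgroups by order — order 1: 1; order 2: 1; order 3: 4; order 4: 1; order 6: 4; order 12: 4.
Total: 15.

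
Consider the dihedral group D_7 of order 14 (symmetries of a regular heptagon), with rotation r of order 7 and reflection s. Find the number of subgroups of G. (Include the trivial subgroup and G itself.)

|G| = 14, so by Lagrange every subgroup order divides 14. Divisors: 1, 2, 7, 14.
Subgroups by order — order 1: 1; order 2: 7; order 7: 1; order 14: 1.
Total: 1 + 7 + 1 + 1 = 10.

10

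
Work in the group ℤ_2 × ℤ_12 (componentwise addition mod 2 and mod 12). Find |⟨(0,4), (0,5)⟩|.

12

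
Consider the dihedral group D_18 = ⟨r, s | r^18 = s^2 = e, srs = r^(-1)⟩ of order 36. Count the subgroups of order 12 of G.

3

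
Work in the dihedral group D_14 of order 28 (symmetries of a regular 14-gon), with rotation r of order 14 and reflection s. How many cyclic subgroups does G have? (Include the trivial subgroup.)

18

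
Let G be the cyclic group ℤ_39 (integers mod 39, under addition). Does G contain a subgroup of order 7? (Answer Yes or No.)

No

7 does not divide |G| = 39, so by Lagrange no subgroup of order 7 exists.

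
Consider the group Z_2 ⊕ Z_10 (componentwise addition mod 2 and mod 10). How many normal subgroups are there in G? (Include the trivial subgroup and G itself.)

G is abelian, so every subgroup is normal.
G has 10 subgroups in total, hence 10 normal subgroups.

10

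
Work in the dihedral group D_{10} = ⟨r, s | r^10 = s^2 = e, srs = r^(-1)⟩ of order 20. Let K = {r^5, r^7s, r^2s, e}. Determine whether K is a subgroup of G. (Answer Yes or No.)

|K| = 4 divides |G| = 20, consistent with Lagrange.
K contains the identity, every element's inverse is in K, and K is closed under ·: it is a subgroup.

Yes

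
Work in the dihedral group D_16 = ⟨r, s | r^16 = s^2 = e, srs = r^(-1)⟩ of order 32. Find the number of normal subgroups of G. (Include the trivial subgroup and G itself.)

G has 36 subgroups. Checking conjugation-invariance by order — order 1: 1/1 normal; order 2: 1/17 normal; order 4: 1/9 normal; order 8: 1/5 normal; order 16: 3/3 normal; order 32: 1/1 normal.
Total normal subgroups: 8.

8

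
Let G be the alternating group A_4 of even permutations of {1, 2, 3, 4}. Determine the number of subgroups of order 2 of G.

|G| = 12 and 2 | 12, so subgroups of order 2 are possible by Lagrange.
The subgroups of order 2 are: {e, (1 2)(3 4)}; {e, (1 3)(2 4)}; {e, (1 4)(2 3)}.
So G has 3 subgroups of order 2.

3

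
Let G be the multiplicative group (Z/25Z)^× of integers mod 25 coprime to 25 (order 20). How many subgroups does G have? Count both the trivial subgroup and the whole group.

6

|G| = 20, so by Lagrange every subgroup order divides 20. Divisors: 1, 2, 4, 5, 10, 20.
Subgroups by order — order 1: 1; order 2: 1; order 4: 1; order 5: 1; order 10: 1; order 20: 1.
Total: 1 + 1 + 1 + 1 + 1 + 1 = 6.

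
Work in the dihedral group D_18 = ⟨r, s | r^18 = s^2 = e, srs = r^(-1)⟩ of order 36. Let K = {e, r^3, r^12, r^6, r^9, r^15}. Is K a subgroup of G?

Yes

|K| = 6 divides |G| = 36, consistent with Lagrange.
K contains the identity, every element's inverse is in K, and K is closed under ·: it is a subgroup.
In fact K = ⟨r^15⟩.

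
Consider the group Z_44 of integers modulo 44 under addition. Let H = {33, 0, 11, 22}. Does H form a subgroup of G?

|H| = 4 divides |G| = 44, consistent with Lagrange.
H contains the identity, every element's inverse is in H, and H is closed under +: it is a subgroup.
In fact H = ⟨33⟩.

Yes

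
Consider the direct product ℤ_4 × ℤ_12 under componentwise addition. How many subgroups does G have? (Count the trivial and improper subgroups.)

30

|G| = 48, so by Lagrange every subgroup order divides 48. Divisors: 1, 2, 3, 4, 6, 8, 12, 16, 24, 48.
Subgroups by order — order 1: 1; order 2: 3; order 3: 1; order 4: 7; order 6: 3; order 8: 3; order 12: 7; order 16: 1; order 24: 3; order 48: 1.
Total: 1 + 3 + 1 + 7 + 3 + 3 + 7 + 1 + 3 + 1 = 30.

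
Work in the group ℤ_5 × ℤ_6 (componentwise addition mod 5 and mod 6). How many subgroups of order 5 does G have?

1

|G| = 30 and 5 | 30, so subgroups of order 5 are possible by Lagrange.
The subgroups of order 5 are: {(0,0), (1,0), (2,0), (3,0), (4,0)}.
So G has 1 subgroup of order 5.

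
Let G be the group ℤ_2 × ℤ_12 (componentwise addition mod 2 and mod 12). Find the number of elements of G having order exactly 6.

An element (a,b) has order lcm(ord(a), ord(b)); count pairs with lcm equal to 6.
Enumerating gives 6 such elements.

6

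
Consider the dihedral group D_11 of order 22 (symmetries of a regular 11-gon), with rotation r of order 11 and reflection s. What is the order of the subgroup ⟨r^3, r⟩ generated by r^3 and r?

11

|⟨r^3⟩| = 11 and |⟨r⟩| = 11, so |H| is a multiple of lcm(11, 11) = 11 and divides |G| = 22.
Closing under the operation: H = {e, r, r^2, r^3, r^4, r^5, r^6, r^7, r^8, r^9, r^10}, so |H| = 11.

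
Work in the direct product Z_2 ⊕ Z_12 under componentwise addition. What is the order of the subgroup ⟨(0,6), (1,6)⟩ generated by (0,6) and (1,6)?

4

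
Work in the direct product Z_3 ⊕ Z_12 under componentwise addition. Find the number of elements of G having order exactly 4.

An element (a,b) has order lcm(ord(a), ord(b)); count pairs with lcm equal to 4.
Enumerating gives 2 such elements.

2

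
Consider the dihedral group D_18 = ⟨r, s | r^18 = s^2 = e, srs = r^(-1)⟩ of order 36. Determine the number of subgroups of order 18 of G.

3

|G| = 36 and 18 | 36, so subgroups of order 18 are possible by Lagrange.
The subgroups of order 18 are: {e, r, r^2, r^3, r^4, r^5, r^6, r^7, r^8, r^9, r^10, r^11, r^12, r^13, r^14, r^15, r^16, r^17}; {e, r^2, r^4, r^6, r^8, r^10, r^12, r^14, r^16, s, r^2s, r^4s, r^6s, r^8s, r^10s, r^12s, r^14s, r^16s}; {e, r^2, r^4, r^6, r^8, r^10, r^12, r^14, r^16, rs, r^3s, r^5s, r^7s, r^9s, r^11s, r^13s, r^15s, r^17s}.
So G has 3 subgroups of order 18.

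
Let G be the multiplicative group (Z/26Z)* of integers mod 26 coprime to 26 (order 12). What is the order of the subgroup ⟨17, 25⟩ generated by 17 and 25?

|⟨17⟩| = 6 and |⟨25⟩| = 2, so |H| is a multiple of lcm(6, 2) = 6 and divides |G| = 12.
Closing under the operation: H = {1, 3, 9, 17, 23, 25}, so |H| = 6.

6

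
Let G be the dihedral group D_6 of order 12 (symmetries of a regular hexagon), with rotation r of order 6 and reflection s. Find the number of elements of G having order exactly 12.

0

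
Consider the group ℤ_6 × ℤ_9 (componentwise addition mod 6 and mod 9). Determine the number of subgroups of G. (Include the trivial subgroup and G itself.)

20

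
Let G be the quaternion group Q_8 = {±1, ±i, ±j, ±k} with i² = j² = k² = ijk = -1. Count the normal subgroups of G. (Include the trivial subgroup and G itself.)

6

G has 6 subgroups. Checking conjugation-invariance by order — order 1: 1/1 normal; order 2: 1/1 normal; order 4: 3/3 normal; order 8: 1/1 normal.
Total normal subgroups: 6.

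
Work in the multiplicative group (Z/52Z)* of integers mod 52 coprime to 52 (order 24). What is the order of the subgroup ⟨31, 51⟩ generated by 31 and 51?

|⟨31⟩| = 4 and |⟨51⟩| = 2, so |H| is a multiple of lcm(4, 2) = 4 and divides |G| = 24.
Closing under the operation: H = {1, 5, 21, 25, 27, 31, 47, 51}, so |H| = 8.

8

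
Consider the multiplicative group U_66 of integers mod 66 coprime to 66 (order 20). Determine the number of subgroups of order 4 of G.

1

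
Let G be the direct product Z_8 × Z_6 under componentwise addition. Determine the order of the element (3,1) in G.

24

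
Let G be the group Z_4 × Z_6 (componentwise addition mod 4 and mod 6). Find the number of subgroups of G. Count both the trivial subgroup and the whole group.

|G| = 24, so by Lagrange every subgroup order divides 24. Divisors: 1, 2, 3, 4, 6, 8, 12, 24.
Subgroups by order — order 1: 1; order 2: 3; order 3: 1; order 4: 3; order 6: 3; order 8: 1; order 12: 3; order 24: 1.
Total: 1 + 3 + 1 + 3 + 3 + 1 + 3 + 1 = 16.

16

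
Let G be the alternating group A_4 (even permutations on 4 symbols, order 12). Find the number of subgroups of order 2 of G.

3

|G| = 12 and 2 | 12, so subgroups of order 2 are possible by Lagrange.
The subgroups of order 2 are: {e, (1 2)(3 4)}; {e, (1 3)(2 4)}; {e, (1 4)(2 3)}.
So G has 3 subgroups of order 2.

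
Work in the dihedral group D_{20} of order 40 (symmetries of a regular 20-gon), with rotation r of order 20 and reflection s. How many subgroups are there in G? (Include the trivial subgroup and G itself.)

|G| = 40, so by Lagrange every subgroup order divides 40. Divisors: 1, 2, 4, 5, 8, 10, 20, 40.
Subgroups by order — order 1: 1; order 2: 21; order 4: 11; order 5: 1; order 8: 5; order 10: 5; order 20: 3; order 40: 1.
Total: 1 + 21 + 11 + 1 + 5 + 5 + 3 + 1 = 48.

48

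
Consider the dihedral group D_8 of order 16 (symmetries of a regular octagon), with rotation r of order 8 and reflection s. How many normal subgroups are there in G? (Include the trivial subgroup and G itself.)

G has 19 subgroups. Checking conjugation-invariance by order — order 1: 1/1 normal; order 2: 1/9 normal; order 4: 1/5 normal; order 8: 3/3 normal; order 16: 1/1 normal.
Total normal subgroups: 7.

7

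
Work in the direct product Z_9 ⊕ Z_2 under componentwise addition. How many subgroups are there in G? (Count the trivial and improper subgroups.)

|G| = 18, so by Lagrange every subgroup order divides 18. Divisors: 1, 2, 3, 6, 9, 18.
Subgroups by order — order 1: 1; order 2: 1; order 3: 1; order 6: 1; order 9: 1; order 18: 1.
Total: 1 + 1 + 1 + 1 + 1 + 1 = 6.

6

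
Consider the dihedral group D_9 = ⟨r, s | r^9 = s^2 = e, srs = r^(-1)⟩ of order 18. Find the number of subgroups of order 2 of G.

|G| = 18 and 2 | 18, so subgroups of order 2 are possible by Lagrange.
The subgroups of order 2 are: {e, r^2s}; {e, r^3s}; {e, r^4s}; {e, r^5s}; … (9 in all).
So G has 9 subgroups of order 2.

9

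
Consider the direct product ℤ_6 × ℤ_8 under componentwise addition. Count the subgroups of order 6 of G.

3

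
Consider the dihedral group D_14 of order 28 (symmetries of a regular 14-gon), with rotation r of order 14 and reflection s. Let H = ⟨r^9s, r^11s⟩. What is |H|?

14

|⟨r^9s⟩| = 2 and |⟨r^11s⟩| = 2, so |H| is a multiple of lcm(2, 2) = 2 and divides |G| = 28.
Closing under the operation: H = {e, r^2, r^4, r^6, r^8, r^10, r^12, rs, r^3s, r^5s, r^7s, r^9s, r^11s, r^13s}, so |H| = 14.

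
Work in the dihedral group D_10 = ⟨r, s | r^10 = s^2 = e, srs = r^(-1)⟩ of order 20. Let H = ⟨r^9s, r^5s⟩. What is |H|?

10

|⟨r^9s⟩| = 2 and |⟨r^5s⟩| = 2, so |H| is a multiple of lcm(2, 2) = 2 and divides |G| = 20.
Closing under the operation: H = {e, r^2, r^4, r^6, r^8, rs, r^3s, r^5s, r^7s, r^9s}, so |H| = 10.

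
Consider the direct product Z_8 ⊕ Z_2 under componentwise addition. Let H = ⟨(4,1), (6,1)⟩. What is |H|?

8

|⟨(4,1)⟩| = 2 and |⟨(6,1)⟩| = 4, so |H| is a multiple of lcm(2, 4) = 4 and divides |G| = 16.
Closing under the operation: H = {(0,0), (0,1), (2,0), (2,1), (4,0), (4,1), (6,0), (6,1)}, so |H| = 8.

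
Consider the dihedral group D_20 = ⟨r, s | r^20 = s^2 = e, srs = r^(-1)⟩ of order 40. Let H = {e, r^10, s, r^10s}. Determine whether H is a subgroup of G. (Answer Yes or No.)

|H| = 4 divides |G| = 40, consistent with Lagrange.
H contains the identity, every element's inverse is in H, and H is closed under ·: it is a subgroup.

Yes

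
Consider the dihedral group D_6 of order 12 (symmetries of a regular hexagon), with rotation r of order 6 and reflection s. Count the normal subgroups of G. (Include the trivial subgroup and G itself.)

7

G has 16 subgroups. Checking conjugation-invariance by order — order 1: 1/1 normal; order 2: 1/7 normal; order 3: 1/1 normal; order 4: 0/3 normal; order 6: 3/3 normal; order 12: 1/1 normal.
Total normal subgroups: 7.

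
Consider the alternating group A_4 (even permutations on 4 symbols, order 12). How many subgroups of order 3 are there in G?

4

|G| = 12 and 3 | 12, so subgroups of order 3 are possible by Lagrange.
The subgroups of order 3 are: {e, (1 2 3), (1 3 2)}; {e, (1 2 4), (1 4 2)}; {e, (1 3 4), (1 4 3)}; {e, (2 3 4), (2 4 3)}.
So G has 4 subgroups of order 3.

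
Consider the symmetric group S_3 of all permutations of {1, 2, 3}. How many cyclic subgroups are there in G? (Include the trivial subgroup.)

Each element a generates a cyclic subgroup ⟨a⟩; distinct elements may generate the same one (a cyclic group of order d has φ(d) generators).
Cyclic subgroups by order — order 1: 1; order 2: 3; order 3: 1.
Total: 5.

5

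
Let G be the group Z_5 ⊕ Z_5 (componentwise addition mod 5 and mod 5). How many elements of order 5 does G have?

An element (a,b) has order lcm(ord(a), ord(b)); count pairs with lcm equal to 5.
Enumerating gives 24 such elements.

24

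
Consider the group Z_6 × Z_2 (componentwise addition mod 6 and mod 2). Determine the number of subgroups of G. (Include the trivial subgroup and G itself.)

|G| = 12, so by Lagrange every subgroup order divides 12. Divisors: 1, 2, 3, 4, 6, 12.
Subgroups by order — order 1: 1; order 2: 3; order 3: 1; order 4: 1; order 6: 3; order 12: 1.
Total: 1 + 3 + 1 + 1 + 3 + 1 = 10.

10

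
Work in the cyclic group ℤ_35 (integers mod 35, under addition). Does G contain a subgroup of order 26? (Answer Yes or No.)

No

26 does not divide |G| = 35, so by Lagrange no subgroup of order 26 exists.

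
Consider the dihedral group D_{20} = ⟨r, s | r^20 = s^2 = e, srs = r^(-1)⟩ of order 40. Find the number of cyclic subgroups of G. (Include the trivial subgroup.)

26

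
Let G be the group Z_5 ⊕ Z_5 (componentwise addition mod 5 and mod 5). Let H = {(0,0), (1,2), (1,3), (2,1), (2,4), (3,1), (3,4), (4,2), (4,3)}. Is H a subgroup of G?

No

|H| = 9 does not divide |G| = 25, so by Lagrange H is not a subgroup.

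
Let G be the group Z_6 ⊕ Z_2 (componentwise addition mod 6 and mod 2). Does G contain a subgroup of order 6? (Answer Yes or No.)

6 | 12. A subgroup of order 6 is {(0,0), (0,1), (2,0), (2,1), (4,0), (4,1)}.

Yes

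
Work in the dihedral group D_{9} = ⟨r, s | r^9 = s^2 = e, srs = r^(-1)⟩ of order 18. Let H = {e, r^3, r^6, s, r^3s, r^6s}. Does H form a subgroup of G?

|H| = 6 divides |G| = 18, consistent with Lagrange.
H contains the identity, every element's inverse is in H, and H is closed under ·: it is a subgroup.

Yes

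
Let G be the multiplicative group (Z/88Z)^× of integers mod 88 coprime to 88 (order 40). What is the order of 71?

10

Compute successive powers of 71 mod 88: 71, 25, 15, 9, 23, 49, 47, 81, …; 71^10 ≡ 1 (mod 88).
So |⟨71⟩| = 10.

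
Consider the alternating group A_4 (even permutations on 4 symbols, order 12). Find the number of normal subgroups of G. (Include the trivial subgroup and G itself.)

G has 10 subgroups. Checking conjugation-invariance by order — order 1: 1/1 normal; order 2: 0/3 normal; order 3: 0/4 normal; order 4: 1/1 normal; order 12: 1/1 normal.
Total normal subgroups: 3.

3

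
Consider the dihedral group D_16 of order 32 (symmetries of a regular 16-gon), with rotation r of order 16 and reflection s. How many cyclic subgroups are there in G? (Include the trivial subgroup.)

A cyclic subgroup of order d is generated by each of its φ(d) elements of order d, so the cyclic subgroups of order d number (#elements of order d)/φ(d).
Cyclic subgroups by order — order 1: 1; order 2: 17; order 4: 1; order 8: 1; order 16: 1.
Total: 21.

21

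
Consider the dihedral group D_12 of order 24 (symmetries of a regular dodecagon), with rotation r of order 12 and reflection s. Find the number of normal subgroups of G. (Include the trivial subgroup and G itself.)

G has 34 subgroups. Checking conjugation-invariance by order — order 1: 1/1 normal; order 2: 1/13 normal; order 3: 1/1 normal; order 4: 1/7 normal; order 6: 1/5 normal; order 8: 0/3 normal; order 12: 3/3 normal; order 24: 1/1 normal.
Total normal subgroups: 9.

9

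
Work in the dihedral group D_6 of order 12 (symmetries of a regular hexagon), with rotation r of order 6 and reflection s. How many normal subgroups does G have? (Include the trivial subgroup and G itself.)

G has 16 subgroups. Checking conjugation-invariance by order — order 1: 1/1 normal; order 2: 1/7 normal; order 3: 1/1 normal; order 4: 0/3 normal; order 6: 3/3 normal; order 12: 1/1 normal.
Total normal subgroups: 7.

7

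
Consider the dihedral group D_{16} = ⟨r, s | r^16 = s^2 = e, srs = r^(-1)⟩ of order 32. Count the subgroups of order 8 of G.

|G| = 32 and 8 | 32, so subgroups of order 8 are possible by Lagrange.
The subgroups of order 8 are: {e, r^2, r^4, r^6, r^8, r^10, r^12, r^14}; {e, r^4, r^8, r^12, r^2s, r^6s, r^10s, r^14s}; {e, r^4, r^8, r^12, r^3s, r^7s, r^11s, r^15s}; {e, r^4, r^8, r^12, s, r^4s, r^8s, r^12s}; … (5 in all).
So G has 5 subgroups of order 8.

5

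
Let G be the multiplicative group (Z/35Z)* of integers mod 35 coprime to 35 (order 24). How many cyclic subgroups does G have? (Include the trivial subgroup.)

12

A cyclic subgroup of order d is generated by each of its φ(d) elements of order d, so the cyclic subgroups of order d number (#elements of order d)/φ(d).
Cyclic subgroups by order — order 1: 1; order 2: 3; order 3: 1; order 4: 2; order 6: 3; order 12: 2.
Total: 12.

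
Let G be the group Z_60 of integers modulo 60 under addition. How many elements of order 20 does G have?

8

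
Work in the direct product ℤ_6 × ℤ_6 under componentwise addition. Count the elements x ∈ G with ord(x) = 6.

An element (a,b) has order lcm(ord(a), ord(b)); count pairs with lcm equal to 6.
Enumerating gives 24 such elements.

24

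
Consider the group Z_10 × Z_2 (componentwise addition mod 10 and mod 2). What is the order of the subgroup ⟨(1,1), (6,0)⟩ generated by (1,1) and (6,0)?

10

|⟨(1,1)⟩| = 10 and |⟨(6,0)⟩| = 5, so |H| is a multiple of lcm(10, 5) = 10 and divides |G| = 20.
Closing under the operation: H = {(0,0), (1,1), (2,0), (3,1), (4,0), (5,1), (6,0), (7,1), (8,0), (9,1)}, so |H| = 10.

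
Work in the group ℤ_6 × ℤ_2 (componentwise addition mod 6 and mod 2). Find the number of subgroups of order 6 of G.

3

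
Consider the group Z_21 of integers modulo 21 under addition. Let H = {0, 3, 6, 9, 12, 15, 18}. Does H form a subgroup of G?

|H| = 7 divides |G| = 21, consistent with Lagrange.
H contains the identity, every element's inverse is in H, and H is closed under +: it is a subgroup.
In fact H = ⟨18⟩.

Yes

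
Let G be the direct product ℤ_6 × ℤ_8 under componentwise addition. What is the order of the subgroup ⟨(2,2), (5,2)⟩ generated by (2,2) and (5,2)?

|⟨(2,2)⟩| = 12 and |⟨(5,2)⟩| = 12, so |H| is a multiple of lcm(12, 12) = 12 and divides |G| = 48.
Closing under the operation: H = {(0,0), (0,2), (0,4), (0,6), (1,0), (1,2), (1,4), (1,6), (2,0), (2,2), (2,4), (2,6), (3,0), (3,2), (3,4), (3,6), (4,0), (4,2), (4,4), (4,6), (5,0), (5,2), (5,4), (5,6)}, so |H| = 24.

24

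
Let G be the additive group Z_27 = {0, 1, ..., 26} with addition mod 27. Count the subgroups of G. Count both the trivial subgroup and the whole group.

A cyclic group of order 27 has exactly one subgroup for each divisor of 27.
Divisors of 27: 1, 3, 9, 27.
So Z_27 has 4 subgroups.

4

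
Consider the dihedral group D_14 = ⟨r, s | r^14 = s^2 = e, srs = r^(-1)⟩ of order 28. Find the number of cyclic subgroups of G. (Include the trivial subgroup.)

A cyclic subgroup of order d is generated by each of its φ(d) elements of order d, so the cyclic subgroups of order d number (#elements of order d)/φ(d).
Cyclic subgroups by order — order 1: 1; order 2: 15; order 7: 1; order 14: 1.
Total: 18.

18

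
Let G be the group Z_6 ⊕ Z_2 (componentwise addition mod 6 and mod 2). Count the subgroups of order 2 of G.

3

|G| = 12 and 2 | 12, so subgroups of order 2 are possible by Lagrange.
The subgroups of order 2 are: {(0,0), (0,1)}; {(0,0), (3,0)}; {(0,0), (3,1)}.
So G has 3 subgroups of order 2.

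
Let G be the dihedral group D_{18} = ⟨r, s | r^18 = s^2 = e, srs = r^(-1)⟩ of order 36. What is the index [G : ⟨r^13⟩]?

2

|⟨r^13⟩| = 18 and |G| = 36.
By Lagrange, [G : H] = |G|/|H| = 36/18 = 2.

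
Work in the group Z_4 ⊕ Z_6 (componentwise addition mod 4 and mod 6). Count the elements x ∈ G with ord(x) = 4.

An element (a,b) has order lcm(ord(a), ord(b)); count pairs with lcm equal to 4.
Enumerating gives 4 such elements.

4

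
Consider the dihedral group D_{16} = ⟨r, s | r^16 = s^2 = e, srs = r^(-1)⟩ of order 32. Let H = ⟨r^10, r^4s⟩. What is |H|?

16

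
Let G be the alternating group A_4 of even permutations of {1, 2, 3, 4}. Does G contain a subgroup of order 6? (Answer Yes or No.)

No

6 | 12, so Lagrange does not rule it out; but checking all subgroups of G, none has order 6.
(A_4 is the standard example that the converse of Lagrange fails.)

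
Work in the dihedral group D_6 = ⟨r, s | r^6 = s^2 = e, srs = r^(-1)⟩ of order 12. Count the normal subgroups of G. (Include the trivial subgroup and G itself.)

7

G has 16 subgroups. Checking conjugation-invariance by order — order 1: 1/1 normal; order 2: 1/7 normal; order 3: 1/1 normal; order 4: 0/3 normal; order 6: 3/3 normal; order 12: 1/1 normal.
Total normal subgroups: 7.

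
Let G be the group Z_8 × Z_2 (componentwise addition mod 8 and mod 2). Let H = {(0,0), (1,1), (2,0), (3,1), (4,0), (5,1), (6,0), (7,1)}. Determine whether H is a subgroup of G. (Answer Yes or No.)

|H| = 8 divides |G| = 16, consistent with Lagrange.
H contains the identity, every element's inverse is in H, and H is closed under +: it is a subgroup.
In fact H = ⟨(7,1)⟩.

Yes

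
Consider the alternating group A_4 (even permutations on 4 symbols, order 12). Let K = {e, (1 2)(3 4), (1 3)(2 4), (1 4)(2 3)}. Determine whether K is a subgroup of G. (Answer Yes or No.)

|K| = 4 divides |G| = 12, consistent with Lagrange.
K contains the identity, every element's inverse is in K, and K is closed under ∘: it is a subgroup.

Yes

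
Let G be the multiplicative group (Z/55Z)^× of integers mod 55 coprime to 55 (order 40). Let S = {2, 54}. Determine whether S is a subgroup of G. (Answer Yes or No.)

The identity 1 ∉ S, so S is not a subgroup.

No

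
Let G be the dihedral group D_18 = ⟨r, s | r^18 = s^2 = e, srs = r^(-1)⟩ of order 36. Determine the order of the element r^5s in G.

Computing powers of r^5s: the smallest k with (r^5s)^k = e is k = 2.

2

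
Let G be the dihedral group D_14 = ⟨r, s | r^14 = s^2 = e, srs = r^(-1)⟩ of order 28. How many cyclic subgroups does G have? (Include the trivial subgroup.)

A cyclic subgroup of order d is generated by each of its φ(d) elements of order d, so the cyclic subgroups of order d number (#elements of order d)/φ(d).
Cyclic subgroups by order — order 1: 1; order 2: 15; order 7: 1; order 14: 1.
Total: 18.

18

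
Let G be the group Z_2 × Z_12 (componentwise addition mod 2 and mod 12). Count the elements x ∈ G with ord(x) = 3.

2

An element (a,b) has order lcm(ord(a), ord(b)); count pairs with lcm equal to 3.
Enumerating gives 2 such elements.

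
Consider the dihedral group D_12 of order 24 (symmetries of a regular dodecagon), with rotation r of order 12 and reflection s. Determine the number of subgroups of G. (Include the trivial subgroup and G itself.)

34

|G| = 24, so by Lagrange every subgroup order divides 24. Divisors: 1, 2, 3, 4, 6, 8, 12, 24.
Subgroups by order — order 1: 1; order 2: 13; order 3: 1; order 4: 7; order 6: 5; order 8: 3; order 12: 3; order 24: 1.
Total: 1 + 13 + 1 + 7 + 5 + 3 + 3 + 1 = 34.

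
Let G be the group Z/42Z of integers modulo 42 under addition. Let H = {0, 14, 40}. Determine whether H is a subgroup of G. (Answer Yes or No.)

No

40 ∈ H but its inverse 2 ∉ H, so H is not a subgroup.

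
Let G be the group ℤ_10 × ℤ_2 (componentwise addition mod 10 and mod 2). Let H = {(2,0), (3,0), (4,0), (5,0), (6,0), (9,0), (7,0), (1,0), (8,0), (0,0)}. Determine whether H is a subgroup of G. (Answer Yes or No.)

|H| = 10 divides |G| = 20, consistent with Lagrange.
H contains the identity, every element's inverse is in H, and H is closed under +: it is a subgroup.
In fact H = ⟨(9,0)⟩.

Yes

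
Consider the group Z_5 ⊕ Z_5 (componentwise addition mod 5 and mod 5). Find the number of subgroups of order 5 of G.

6

|G| = 25 and 5 | 25, so subgroups of order 5 are possible by Lagrange.
The subgroups of order 5 are: {(0,0), (0,1), (0,2), (0,3), (0,4)}; {(0,0), (1,0), (2,0), (3,0), (4,0)}; {(0,0), (1,1), (2,2), (3,3), (4,4)}; {(0,0), (1,2), (2,4), (3,1), (4,3)}; … (6 in all).
So G has 6 subgroups of order 5.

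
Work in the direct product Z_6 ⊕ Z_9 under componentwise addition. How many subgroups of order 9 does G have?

|G| = 54 and 9 | 54, so subgroups of order 9 are possible by Lagrange.
The subgroups of order 9 are: {(0,0), (0,1), (0,2), (0,3), (0,4), (0,5), (0,6), (0,7), (0,8)}; {(0,0), (0,3), (0,6), (2,0), (2,3), (2,6), (4,0), (4,3), (4,6)}; {(0,0), (0,3), (0,6), (2,1), (2,4), (2,7), (4,2), (4,5), (4,8)}; {(0,0), (0,3), (0,6), (2,2), (2,5), (2,8), (4,1), (4,4), (4,7)}.
So G has 4 subgroups of order 9.

4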